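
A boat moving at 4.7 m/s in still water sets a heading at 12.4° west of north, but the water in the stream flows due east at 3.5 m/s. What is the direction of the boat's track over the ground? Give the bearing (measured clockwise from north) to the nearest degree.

028°

Taking east as x and north as y: velocity relative to the water = (-1.009, 4.590) m/s; the water relative to ground = (3.500, 0.000) m/s.
Velocity relative to ground = (-1.009, 4.590) + (3.500, 0.000) = (2.491, 4.590) m/s.
Bearing = atan2(2.49, 4.59) = 28.48° clockwise from north.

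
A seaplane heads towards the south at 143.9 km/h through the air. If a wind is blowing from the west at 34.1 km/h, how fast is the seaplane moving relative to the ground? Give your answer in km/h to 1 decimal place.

147.9 km/h

Taking east as x and north as y: velocity relative to the air = (0.000, -143.900) km/h; the air relative to ground = (34.100, 0.000) km/h.
Velocity relative to ground = (0.000, -143.900) + (34.100, 0.000) = (34.100, -143.900) km/h.
Speed = |(34.100, -143.900)| = 147.885 km/h.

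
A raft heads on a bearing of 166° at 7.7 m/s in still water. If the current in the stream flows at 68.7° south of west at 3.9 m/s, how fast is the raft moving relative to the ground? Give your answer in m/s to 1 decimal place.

Taking east as x and north as y: velocity relative to the water = (1.863, -7.471) m/s; the water relative to ground = (-1.417, -3.634) m/s.
Velocity relative to ground = (1.863, -7.471) + (-1.417, -3.634) = (0.446, -11.105) m/s.
Speed = |(0.446, -11.105)| = 11.114 m/s.

11.1 m/s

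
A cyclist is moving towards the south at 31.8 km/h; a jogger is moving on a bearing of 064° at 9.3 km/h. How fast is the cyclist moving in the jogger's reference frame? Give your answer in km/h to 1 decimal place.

Taking east as x and north as y: cyclist velocity = (0.000, -31.800) km/h; jogger velocity = (8.359, 4.077) km/h.
Velocity of cyclist relative to jogger = (0.000, -31.800) − (8.359, 4.077) = (-8.359, -35.877) km/h.
Magnitude = |(-8.359, -35.877)| = 36.838 km/h.

36.8 km/h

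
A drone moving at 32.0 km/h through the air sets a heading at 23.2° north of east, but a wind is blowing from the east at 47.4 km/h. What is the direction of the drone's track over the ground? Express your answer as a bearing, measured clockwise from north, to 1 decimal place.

Taking east as x and north as y: velocity relative to the air = (29.412, 12.606) km/h; the air relative to ground = (-47.400, 0.000) km/h.
Velocity relative to ground = (29.412, 12.606) + (-47.400, 0.000) = (-17.988, 12.606) km/h.
Bearing = atan2(-17.99, 12.61) = 305.02° clockwise from north.

305.0°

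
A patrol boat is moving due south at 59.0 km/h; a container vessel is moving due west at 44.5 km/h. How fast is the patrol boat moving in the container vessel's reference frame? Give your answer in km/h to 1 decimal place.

Taking east as x and north as y: patrol boat velocity = (0.000, -59.000) km/h; container vessel velocity = (-44.500, 0.000) km/h.
Velocity of patrol boat relative to container vessel = (0.000, -59.000) − (-44.500, 0.000) = (44.500, -59.000) km/h.
Magnitude = |(44.500, -59.000)| = 73.900 km/h.

73.9 km/h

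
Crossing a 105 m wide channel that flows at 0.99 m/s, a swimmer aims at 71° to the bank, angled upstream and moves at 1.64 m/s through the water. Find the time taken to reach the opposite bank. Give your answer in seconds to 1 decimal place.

67.7 s

The component of the swimmer's velocity perpendicular to the bank is 1.64 × sin 71° = 1.551 m/s.
The flow acts along the bank and has no component across it.
Time = 105 / 1.551 = 67.714 s.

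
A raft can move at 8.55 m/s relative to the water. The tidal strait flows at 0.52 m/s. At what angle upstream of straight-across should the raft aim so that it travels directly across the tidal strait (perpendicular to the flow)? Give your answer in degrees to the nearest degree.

3°

To cancel the current, the upstream component of the raft's velocity must equal the flow: 8.55 sin θ = 0.52.
sin θ = 0.52 / 8.55 = 0.0608.
θ = arcsin(0.0608) = 3.487°.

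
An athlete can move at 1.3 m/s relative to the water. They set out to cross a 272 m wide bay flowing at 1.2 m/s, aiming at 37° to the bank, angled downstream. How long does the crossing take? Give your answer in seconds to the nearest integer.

348 s

The component of the athlete's velocity perpendicular to the bank is 1.3 × sin 37° = 0.782 m/s.
The flow acts along the bank and has no component across it.
Time = 272 / 0.782 = 347.666 s.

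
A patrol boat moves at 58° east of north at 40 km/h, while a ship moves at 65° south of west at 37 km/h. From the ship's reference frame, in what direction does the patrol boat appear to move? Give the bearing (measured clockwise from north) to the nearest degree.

042°

Taking east as x and north as y: patrol boat velocity = (33.922, 21.197) km/h; ship velocity = (-15.637, -33.533) km/h.
Velocity of patrol boat relative to ship = (33.922, 21.197) − (-15.637, -33.533) = (49.559, 54.730) km/h.
Bearing = atan2(49.56, 54.73) = 42.16° clockwise from north.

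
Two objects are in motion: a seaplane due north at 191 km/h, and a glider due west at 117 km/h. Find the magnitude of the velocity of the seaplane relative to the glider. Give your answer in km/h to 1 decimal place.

224.0 km/h

Taking east as x and north as y: seaplane velocity = (0.000, 191.000) km/h; glider velocity = (-117.000, 0.000) km/h.
Velocity of seaplane relative to glider = (0.000, 191.000) − (-117.000, 0.000) = (117.000, 191.000) km/h.
Magnitude = |(117.000, 191.000)| = 223.987 km/h.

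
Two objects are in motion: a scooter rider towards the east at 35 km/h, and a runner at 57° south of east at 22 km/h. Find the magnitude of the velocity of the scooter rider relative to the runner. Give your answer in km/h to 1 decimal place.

Taking east as x and north as y: scooter rider velocity = (35.000, 0.000) km/h; runner velocity = (11.982, -18.451) km/h.
Velocity of scooter rider relative to runner = (35.000, 0.000) − (11.982, -18.451) = (23.018, 18.451) km/h.
Magnitude = |(23.018, 18.451)| = 29.500 km/h.

29.5 km/h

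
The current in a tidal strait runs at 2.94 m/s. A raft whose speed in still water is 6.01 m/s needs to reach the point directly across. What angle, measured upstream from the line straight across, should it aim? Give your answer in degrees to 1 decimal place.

29.3°

To cancel the current, the upstream component of the raft's velocity must equal the flow: 6.01 sin θ = 2.94.
sin θ = 2.94 / 6.01 = 0.4892.
θ = arcsin(0.4892) = 29.287°.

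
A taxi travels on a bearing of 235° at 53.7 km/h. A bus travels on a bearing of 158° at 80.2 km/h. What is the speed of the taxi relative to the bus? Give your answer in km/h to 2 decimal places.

85.90 km/h

Taking east as x and north as y: taxi velocity = (-43.988, -30.801) km/h; bus velocity = (30.043, -74.360) km/h.
Velocity of taxi relative to bus = (-43.988, -30.801) − (30.043, -74.360) = (-74.032, 43.559) km/h.
Magnitude = |(-74.032, 43.559)| = 85.896 km/h.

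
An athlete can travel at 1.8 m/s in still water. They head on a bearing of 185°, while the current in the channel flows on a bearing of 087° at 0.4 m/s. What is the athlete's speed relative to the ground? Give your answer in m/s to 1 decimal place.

1.8 m/s

Taking east as x and north as y: velocity relative to the water = (-0.157, -1.793) m/s; the water relative to ground = (0.399, 0.021) m/s.
Velocity relative to ground = (-0.157, -1.793) + (0.399, 0.021) = (0.243, -1.772) m/s.
Speed = |(0.243, -1.772)| = 1.789 m/s.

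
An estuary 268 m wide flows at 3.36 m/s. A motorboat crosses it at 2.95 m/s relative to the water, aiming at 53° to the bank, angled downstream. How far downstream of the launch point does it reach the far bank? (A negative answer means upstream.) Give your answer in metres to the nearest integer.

584 m

Perpendicular speed = 2.356 m/s; crossing time = 268 / 2.356 = 113.753 s.
Net downstream speed = 5.135 m/s.
Drift = 5.135 × 113.753 = 584.164 m (downstream).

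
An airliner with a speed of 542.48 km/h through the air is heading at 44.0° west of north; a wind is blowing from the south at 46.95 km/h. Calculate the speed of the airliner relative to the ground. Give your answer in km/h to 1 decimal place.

577.2 km/h

Taking east as x and north as y: velocity relative to the air = (-376.838, 390.227) km/h; the air relative to ground = (0.000, 46.950) km/h.
Velocity relative to ground = (-376.838, 390.227) + (0.000, 46.950) = (-376.838, 437.177) km/h.
Speed = |(-376.838, 437.177)| = 577.175 km/h.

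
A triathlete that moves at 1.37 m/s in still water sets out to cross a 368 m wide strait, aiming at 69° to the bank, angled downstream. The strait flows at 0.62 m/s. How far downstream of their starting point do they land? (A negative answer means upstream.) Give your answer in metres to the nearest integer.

Perpendicular speed = 1.279 m/s; crossing time = 368 / 1.279 = 287.724 s.
Net downstream speed = 1.111 m/s.
Drift = 1.111 × 287.724 = 319.651 m (downstream).

320 m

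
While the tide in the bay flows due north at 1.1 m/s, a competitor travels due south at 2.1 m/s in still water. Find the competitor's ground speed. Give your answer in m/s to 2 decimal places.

Taking east as x and north as y: velocity relative to the water = (0.000, -2.100) m/s; the water relative to ground = (0.000, 1.100) m/s.
Velocity relative to ground = (0.000, -2.100) + (0.000, 1.100) = (0.000, -1.000) m/s.
Speed = |(0.000, -1.000)| = 1.000 m/s.

1.00 m/s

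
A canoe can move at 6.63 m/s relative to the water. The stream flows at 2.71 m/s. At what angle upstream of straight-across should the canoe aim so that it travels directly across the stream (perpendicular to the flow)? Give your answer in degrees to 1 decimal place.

24.1°

To cancel the current, the upstream component of the canoe's velocity must equal the flow: 6.63 sin θ = 2.71.
sin θ = 2.71 / 6.63 = 0.4087.
θ = arcsin(0.4087) = 24.126°.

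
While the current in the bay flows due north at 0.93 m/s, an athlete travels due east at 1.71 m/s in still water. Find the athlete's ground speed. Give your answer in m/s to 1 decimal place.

1.9 m/s

Taking east as x and north as y: velocity relative to the water = (1.710, 0.000) m/s; the water relative to ground = (0.000, 0.930) m/s.
Velocity relative to ground = (1.710, 0.000) + (0.000, 0.930) = (1.710, 0.930) m/s.
Speed = |(1.710, 0.930)| = 1.947 m/s.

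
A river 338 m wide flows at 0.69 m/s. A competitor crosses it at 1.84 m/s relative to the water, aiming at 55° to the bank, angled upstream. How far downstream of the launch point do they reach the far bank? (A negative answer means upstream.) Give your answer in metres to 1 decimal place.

-81.9 m

Perpendicular speed = 1.507 m/s; crossing time = 338 / 1.507 = 224.251 s.
Net downstream speed = -0.365 m/s.
Drift = -0.365 × 224.251 = -81.937 m (upstream).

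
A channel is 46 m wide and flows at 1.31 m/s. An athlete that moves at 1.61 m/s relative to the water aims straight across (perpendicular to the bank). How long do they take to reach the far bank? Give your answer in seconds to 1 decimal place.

The component of the athlete's velocity perpendicular to the bank is 1.61 m/s.
The current is parallel to the bank, so it does not affect the crossing time.
Time = 46 / 1.610 = 28.571 s.

28.6 s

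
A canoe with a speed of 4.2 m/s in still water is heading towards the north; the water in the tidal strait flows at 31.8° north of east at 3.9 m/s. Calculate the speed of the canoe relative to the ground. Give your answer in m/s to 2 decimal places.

7.08 m/s

Taking east as x and north as y: velocity relative to the water = (0.000, 4.200) m/s; the water relative to ground = (3.315, 2.055) m/s.
Velocity relative to ground = (0.000, 4.200) + (3.315, 2.055) = (3.315, 6.255) m/s.
Speed = |(3.315, 6.255)| = 7.079 m/s.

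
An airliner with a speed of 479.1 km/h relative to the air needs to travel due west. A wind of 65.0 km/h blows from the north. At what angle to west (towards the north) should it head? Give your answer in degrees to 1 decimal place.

7.8°

The wind pushes perpendicular to the desired track; the heading must have a component into the wind equal to 65.0 km/h: 479.1 sin θ = 65.0.
sin θ = 0.1357, so θ = 7.797°.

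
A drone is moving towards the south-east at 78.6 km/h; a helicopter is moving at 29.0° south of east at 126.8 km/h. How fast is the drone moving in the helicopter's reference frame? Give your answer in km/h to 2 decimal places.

55.64 km/h

Taking east as x and north as y: drone velocity = (55.579, -55.579) km/h; helicopter velocity = (110.902, -61.474) km/h.
Velocity of drone relative to helicopter = (55.579, -55.579) − (110.902, -61.474) = (-55.323, 5.895) km/h.
Magnitude = |(-55.323, 5.895)| = 55.636 km/h.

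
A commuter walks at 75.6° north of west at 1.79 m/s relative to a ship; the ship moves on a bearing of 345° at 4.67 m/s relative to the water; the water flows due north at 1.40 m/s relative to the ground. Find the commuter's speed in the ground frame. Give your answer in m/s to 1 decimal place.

In east/north components (m/s): commuter relative to ship = (-0.445, 1.734); ship relative to water = (-1.209, 4.511); water relative to ground = (0.000, 1.400).
Sum = (-1.654, 7.645) m/s.
Speed = |(-1.654, 7.645)| = 7.821 m/s.

7.8 m/s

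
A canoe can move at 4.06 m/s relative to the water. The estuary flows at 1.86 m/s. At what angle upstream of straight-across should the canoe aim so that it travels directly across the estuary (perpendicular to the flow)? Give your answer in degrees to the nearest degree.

27°

To cancel the current, the upstream component of the canoe's velocity must equal the flow: 4.06 sin θ = 1.86.
sin θ = 1.86 / 4.06 = 0.4581.
θ = arcsin(0.4581) = 27.266°.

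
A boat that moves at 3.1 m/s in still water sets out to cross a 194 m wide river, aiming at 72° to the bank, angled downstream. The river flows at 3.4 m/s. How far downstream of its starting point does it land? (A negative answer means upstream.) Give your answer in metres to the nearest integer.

Perpendicular speed = 2.948 m/s; crossing time = 194 / 2.948 = 65.801 s.
Net downstream speed = 4.358 m/s.
Drift = 4.358 × 65.801 = 286.758 m (downstream).

287 m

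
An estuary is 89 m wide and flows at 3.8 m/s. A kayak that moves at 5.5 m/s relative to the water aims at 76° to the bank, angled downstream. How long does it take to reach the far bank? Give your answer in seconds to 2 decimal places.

The component of the kayak's velocity perpendicular to the bank is 5.5 × sin 76° = 5.337 m/s.
The flow acts along the bank and has no component across it.
Time = 89 / 5.337 = 16.677 s.

16.68 s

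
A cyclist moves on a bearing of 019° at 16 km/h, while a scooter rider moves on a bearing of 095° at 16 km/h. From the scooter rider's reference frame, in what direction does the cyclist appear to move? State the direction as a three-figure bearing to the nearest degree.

327°

Taking east as x and north as y: cyclist velocity = (5.209, 15.128) km/h; scooter rider velocity = (15.939, -1.394) km/h.
Velocity of cyclist relative to scooter rider = (5.209, 15.128) − (15.939, -1.394) = (-10.730, 16.523) km/h.
Bearing = atan2(-10.73, 16.52) = 327.00° clockwise from north.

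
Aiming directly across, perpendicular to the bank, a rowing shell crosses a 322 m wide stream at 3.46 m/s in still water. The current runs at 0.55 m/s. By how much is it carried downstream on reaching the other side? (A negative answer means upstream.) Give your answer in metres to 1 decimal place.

51.2 m

Perpendicular speed = 3.460 m/s; crossing time = 322 / 3.460 = 93.064 s.
Net downstream speed = 0.550 m/s.
Drift = 0.550 × 93.064 = 51.185 m (downstream).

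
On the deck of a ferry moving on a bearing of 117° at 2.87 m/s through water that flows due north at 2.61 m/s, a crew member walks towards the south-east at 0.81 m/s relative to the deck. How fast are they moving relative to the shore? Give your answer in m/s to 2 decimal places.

In east/north components (m/s): crew member relative to ferry = (0.573, -0.573); ferry relative to water = (2.557, -1.303); water relative to ground = (0.000, 2.610).
Sum = (3.130, 0.734) m/s.
Speed = |(3.130, 0.734)| = 3.215 m/s.

3.21 m/s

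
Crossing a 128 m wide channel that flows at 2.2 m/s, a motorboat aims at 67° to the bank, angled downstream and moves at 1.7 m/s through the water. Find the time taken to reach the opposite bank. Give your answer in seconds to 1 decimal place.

The component of the motorboat's velocity perpendicular to the bank is 1.7 × sin 67° = 1.565 m/s.
The flow acts along the bank and has no component across it.
Time = 128 / 1.565 = 81.797 s.

81.8 s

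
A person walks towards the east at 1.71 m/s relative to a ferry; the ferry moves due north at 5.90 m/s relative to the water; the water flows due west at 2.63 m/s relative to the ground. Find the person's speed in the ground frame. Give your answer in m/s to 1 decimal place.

In east/north components (m/s): person relative to ferry = (1.710, 0.000); ferry relative to water = (0.000, 5.900); water relative to ground = (-2.630, 0.000).
Sum = (-0.920, 5.900) m/s.
Speed = |(-0.920, 5.900)| = 5.971 m/s.

6.0 m/s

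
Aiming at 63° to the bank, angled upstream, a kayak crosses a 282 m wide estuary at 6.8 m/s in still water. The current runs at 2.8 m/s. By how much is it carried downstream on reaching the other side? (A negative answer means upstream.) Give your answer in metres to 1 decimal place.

-13.4 m

Perpendicular speed = 6.059 m/s; crossing time = 282 / 6.059 = 46.544 s.
Net downstream speed = -0.287 m/s.
Drift = -0.287 × 46.544 = -13.364 m (upstream).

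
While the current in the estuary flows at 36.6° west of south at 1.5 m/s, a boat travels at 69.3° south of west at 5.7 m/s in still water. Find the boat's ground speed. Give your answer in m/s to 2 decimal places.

Taking east as x and north as y: velocity relative to the water = (-2.015, -5.332) m/s; the water relative to ground = (-0.894, -1.204) m/s.
Velocity relative to ground = (-2.015, -5.332) + (-0.894, -1.204) = (-2.909, -6.536) m/s.
Speed = |(-2.909, -6.536)| = 7.154 m/s.

7.15 m/s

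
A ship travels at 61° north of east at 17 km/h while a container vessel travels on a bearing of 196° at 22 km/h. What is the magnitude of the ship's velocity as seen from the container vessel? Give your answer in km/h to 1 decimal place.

Taking east as x and north as y: ship velocity = (8.242, 14.869) km/h; container vessel velocity = (-6.064, -21.148) km/h.
Velocity of ship relative to container vessel = (8.242, 14.869) − (-6.064, -21.148) = (14.306, 36.016) km/h.
Magnitude = |(14.306, 36.016)| = 38.753 km/h.

38.8 km/h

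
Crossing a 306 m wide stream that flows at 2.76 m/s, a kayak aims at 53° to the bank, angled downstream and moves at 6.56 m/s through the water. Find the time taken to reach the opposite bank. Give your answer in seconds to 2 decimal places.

58.41 s

The component of the kayak's velocity perpendicular to the bank is 6.56 × sin 53° = 5.239 m/s.
Only the cross-stream component determines the crossing time; the current contributes nothing perpendicular to the bank.
Time = 306 / 5.239 = 58.408 s.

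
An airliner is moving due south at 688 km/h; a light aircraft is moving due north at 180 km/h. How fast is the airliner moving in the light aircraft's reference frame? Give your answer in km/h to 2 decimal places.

Taking east as x and north as y: airliner velocity = (0.000, -688.000) km/h; light aircraft velocity = (0.000, 180.000) km/h.
Velocity of airliner relative to light aircraft = (0.000, -688.000) − (0.000, 180.000) = (0.000, -868.000) km/h.
Magnitude = |(0.000, -868.000)| = 868.000 km/h.

868.00 km/h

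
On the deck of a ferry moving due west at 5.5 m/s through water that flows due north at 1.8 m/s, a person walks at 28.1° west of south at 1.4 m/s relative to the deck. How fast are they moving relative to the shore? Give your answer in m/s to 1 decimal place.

In east/north components (m/s): person relative to ferry = (-0.659, -1.235); ferry relative to water = (-5.500, 0.000); water relative to ground = (0.000, 1.800).
Sum = (-6.159, 0.565) m/s.
Speed = |(-6.159, 0.565)| = 6.185 m/s.

6.2 m/s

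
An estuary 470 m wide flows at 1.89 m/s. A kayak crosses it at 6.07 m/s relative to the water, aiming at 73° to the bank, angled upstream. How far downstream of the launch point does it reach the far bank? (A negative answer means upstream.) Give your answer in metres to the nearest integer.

9 m

Perpendicular speed = 5.805 m/s; crossing time = 470 / 5.805 = 80.968 s.
Net downstream speed = 0.115 m/s.
Drift = 0.115 × 80.968 = 9.336 m (downstream).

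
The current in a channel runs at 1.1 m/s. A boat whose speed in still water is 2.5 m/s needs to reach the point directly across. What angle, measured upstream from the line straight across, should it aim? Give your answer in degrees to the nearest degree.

To cancel the current, the upstream component of the boat's velocity must equal the flow: 2.5 sin θ = 1.1.
sin θ = 1.1 / 2.5 = 0.4400.
θ = arcsin(0.4400) = 26.104°.

26°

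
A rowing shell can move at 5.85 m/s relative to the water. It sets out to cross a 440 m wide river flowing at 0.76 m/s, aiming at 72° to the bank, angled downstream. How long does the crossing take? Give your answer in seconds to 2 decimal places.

79.08 s

The component of the rowing shell's velocity perpendicular to the bank is 5.85 × sin 72° = 5.564 m/s.
Only the cross-stream component determines the crossing time; the current contributes nothing perpendicular to the bank.
Time = 440 / 5.564 = 79.084 s.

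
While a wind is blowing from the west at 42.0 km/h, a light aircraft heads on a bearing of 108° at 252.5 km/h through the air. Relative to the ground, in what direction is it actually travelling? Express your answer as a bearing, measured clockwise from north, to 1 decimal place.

105.5°

Taking east as x and north as y: velocity relative to the air = (240.142, -78.027) km/h; the air relative to ground = (42.000, 0.000) km/h.
Velocity relative to ground = (240.142, -78.027) + (42.000, 0.000) = (282.142, -78.027) km/h.
Bearing = atan2(282.14, -78.03) = 105.46° clockwise from north.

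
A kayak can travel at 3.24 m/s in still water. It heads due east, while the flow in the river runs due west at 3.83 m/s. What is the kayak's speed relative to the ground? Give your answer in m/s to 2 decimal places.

Taking east as x and north as y: velocity relative to the water = (3.240, 0.000) m/s; the water relative to ground = (-3.830, 0.000) m/s.
Velocity relative to ground = (3.240, 0.000) + (-3.830, 0.000) = (-0.590, 0.000) m/s.
Speed = |(-0.590, 0.000)| = 0.590 m/s.

0.59 m/s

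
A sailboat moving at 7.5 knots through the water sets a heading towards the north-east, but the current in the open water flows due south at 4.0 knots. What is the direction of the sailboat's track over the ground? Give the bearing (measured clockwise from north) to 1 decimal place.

076.2°

Taking east as x and north as y: velocity relative to the water = (5.303, 5.303) knots; the water relative to ground = (0.000, -4.000) knots.
Velocity relative to ground = (5.303, 5.303) + (0.000, -4.000) = (5.303, 1.303) knots.
Bearing = atan2(5.30, 1.30) = 76.19° clockwise from north.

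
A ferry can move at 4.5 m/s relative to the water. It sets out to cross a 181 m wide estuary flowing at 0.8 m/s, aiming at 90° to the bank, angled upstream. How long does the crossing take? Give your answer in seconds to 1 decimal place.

40.2 s

The component of the ferry's velocity perpendicular to the bank is 4.5 m/s.
The current is parallel to the bank, so it does not affect the crossing time.
Time = 181 / 4.500 = 40.222 s.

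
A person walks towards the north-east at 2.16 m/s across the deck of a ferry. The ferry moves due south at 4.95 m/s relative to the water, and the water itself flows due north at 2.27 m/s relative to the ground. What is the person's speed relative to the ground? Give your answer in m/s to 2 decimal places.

1.91 m/s

In east/north components (m/s): person relative to ferry = (1.527, 1.527); ferry relative to water = (0.000, -4.950); water relative to ground = (0.000, 2.270).
Sum = (1.527, -1.153) m/s.
Speed = |(1.527, -1.153)| = 1.913 m/s.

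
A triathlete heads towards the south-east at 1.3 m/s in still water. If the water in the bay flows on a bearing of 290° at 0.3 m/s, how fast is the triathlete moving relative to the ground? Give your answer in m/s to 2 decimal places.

1.04 m/s

Taking east as x and north as y: velocity relative to the water = (0.919, -0.919) m/s; the water relative to ground = (-0.282, 0.103) m/s.
Velocity relative to ground = (0.919, -0.919) + (-0.282, 0.103) = (0.637, -0.817) m/s.
Speed = |(0.637, -0.817)| = 1.036 m/s.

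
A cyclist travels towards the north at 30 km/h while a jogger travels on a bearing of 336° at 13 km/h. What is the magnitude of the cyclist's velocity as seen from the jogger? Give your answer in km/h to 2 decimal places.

Taking east as x and north as y: cyclist velocity = (0.000, 30.000) km/h; jogger velocity = (-5.288, 11.876) km/h.
Velocity of cyclist relative to jogger = (0.000, 30.000) − (-5.288, 11.876) = (5.288, 18.124) km/h.
Magnitude = |(5.288, 18.124)| = 18.879 km/h.

18.88 km/h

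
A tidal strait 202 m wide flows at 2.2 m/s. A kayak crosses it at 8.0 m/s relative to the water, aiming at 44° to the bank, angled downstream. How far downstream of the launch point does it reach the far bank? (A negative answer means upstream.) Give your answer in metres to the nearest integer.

Perpendicular speed = 5.557 m/s; crossing time = 202 / 5.557 = 36.349 s.
Net downstream speed = 7.955 m/s.
Drift = 7.955 × 36.349 = 289.144 m (downstream).

289 m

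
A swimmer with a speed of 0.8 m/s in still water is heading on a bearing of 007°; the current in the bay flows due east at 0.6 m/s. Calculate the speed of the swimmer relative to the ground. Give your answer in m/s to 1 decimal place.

1.1 m/s

Taking east as x and north as y: velocity relative to the water = (0.097, 0.794) m/s; the water relative to ground = (0.600, 0.000) m/s.
Velocity relative to ground = (0.097, 0.794) + (0.600, 0.000) = (0.697, 0.794) m/s.
Speed = |(0.697, 0.794)| = 1.057 m/s.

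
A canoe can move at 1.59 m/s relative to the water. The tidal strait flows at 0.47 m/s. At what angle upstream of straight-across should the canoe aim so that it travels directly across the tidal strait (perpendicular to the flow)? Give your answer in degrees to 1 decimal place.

To cancel the current, the upstream component of the canoe's velocity must equal the flow: 1.59 sin θ = 0.47.
sin θ = 0.47 / 1.59 = 0.2956.
θ = arcsin(0.2956) = 17.193°.

17.2°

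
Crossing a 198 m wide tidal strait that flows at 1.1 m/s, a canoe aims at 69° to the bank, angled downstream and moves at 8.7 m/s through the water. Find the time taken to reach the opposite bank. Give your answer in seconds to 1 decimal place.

The component of the canoe's velocity perpendicular to the bank is 8.7 × sin 69° = 8.122 m/s.
Only the cross-stream component determines the crossing time; the current contributes nothing perpendicular to the bank.
Time = 198 / 8.122 = 24.378 s.

24.4 s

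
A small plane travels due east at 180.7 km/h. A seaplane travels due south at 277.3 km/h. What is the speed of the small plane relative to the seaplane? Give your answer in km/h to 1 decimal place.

331.0 km/h

Taking east as x and north as y: small plane velocity = (180.700, 0.000) km/h; seaplane velocity = (0.000, -277.300) km/h.
Velocity of small plane relative to seaplane = (180.700, 0.000) − (0.000, -277.300) = (180.700, 277.300) km/h.
Magnitude = |(180.700, 277.300)| = 330.980 km/h.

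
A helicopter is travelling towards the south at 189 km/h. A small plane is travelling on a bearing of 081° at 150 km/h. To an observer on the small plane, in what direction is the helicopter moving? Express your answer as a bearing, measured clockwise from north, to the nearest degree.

215°

Taking east as x and north as y: helicopter velocity = (0.000, -189.000) km/h; small plane velocity = (148.153, 23.465) km/h.
Velocity of helicopter relative to small plane = (0.000, -189.000) − (148.153, 23.465) = (-148.153, -212.465) km/h.
Bearing = atan2(-148.15, -212.47) = 214.89° clockwise from north.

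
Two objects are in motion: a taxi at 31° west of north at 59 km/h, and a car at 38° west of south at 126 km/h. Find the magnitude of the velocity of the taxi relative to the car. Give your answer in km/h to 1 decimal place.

157.1 km/h

Taking east as x and north as y: taxi velocity = (-30.387, 50.573) km/h; car velocity = (-77.573, -99.289) km/h.
Velocity of taxi relative to car = (-30.387, 50.573) − (-77.573, -99.289) = (47.186, 149.862) km/h.
Magnitude = |(47.186, 149.862)| = 157.115 km/h.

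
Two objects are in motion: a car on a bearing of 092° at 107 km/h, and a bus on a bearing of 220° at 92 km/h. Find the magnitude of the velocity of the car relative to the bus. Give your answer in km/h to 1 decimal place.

Taking east as x and north as y: car velocity = (106.935, -3.734) km/h; bus velocity = (-59.136, -70.476) km/h.
Velocity of car relative to bus = (106.935, -3.734) − (-59.136, -70.476) = (166.071, 66.742) km/h.
Magnitude = |(166.071, 66.742)| = 178.981 km/h.

179.0 km/h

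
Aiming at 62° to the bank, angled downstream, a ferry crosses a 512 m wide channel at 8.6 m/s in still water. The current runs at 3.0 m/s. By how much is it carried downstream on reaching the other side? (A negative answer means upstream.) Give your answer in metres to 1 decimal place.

474.5 m

Perpendicular speed = 7.593 m/s; crossing time = 512 / 7.593 = 67.427 s.
Net downstream speed = 7.037 m/s.
Drift = 7.037 × 67.427 = 474.518 m (downstream).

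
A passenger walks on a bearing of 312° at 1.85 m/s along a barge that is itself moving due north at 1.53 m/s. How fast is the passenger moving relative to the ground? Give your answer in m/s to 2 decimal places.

3.09 m/s

Taking east as x and north as y: barge velocity = (0.000, 1.530) m/s; passenger velocity relative to barge = (-1.375, 1.238) m/s.
Velocity relative to ground = (0.000, 1.530) + (-1.375, 1.238) = (-1.375, 2.768) m/s.
Speed = |(-1.375, 2.768)| = 3.091 m/s.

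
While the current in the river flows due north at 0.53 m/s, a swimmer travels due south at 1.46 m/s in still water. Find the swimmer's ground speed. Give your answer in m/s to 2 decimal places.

Taking east as x and north as y: velocity relative to the water = (0.000, -1.460) m/s; the water relative to ground = (0.000, 0.530) m/s.
Velocity relative to ground = (0.000, -1.460) + (0.000, 0.530) = (0.000, -0.930) m/s.
Speed = |(0.000, -0.930)| = 0.930 m/s.

0.93 m/s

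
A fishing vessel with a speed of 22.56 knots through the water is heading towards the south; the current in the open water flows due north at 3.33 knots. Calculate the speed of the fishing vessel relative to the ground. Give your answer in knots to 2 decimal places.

Taking east as x and north as y: velocity relative to the water = (0.000, -22.560) knots; the water relative to ground = (0.000, 3.330) knots.
Velocity relative to ground = (0.000, -22.560) + (0.000, 3.330) = (0.000, -19.230) knots.
Speed = |(0.000, -19.230)| = 19.230 knots.

19.23 knots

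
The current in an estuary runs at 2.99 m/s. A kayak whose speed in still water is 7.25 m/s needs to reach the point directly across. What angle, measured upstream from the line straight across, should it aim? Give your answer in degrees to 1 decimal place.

To cancel the current, the upstream component of the kayak's velocity must equal the flow: 7.25 sin θ = 2.99.
sin θ = 2.99 / 7.25 = 0.4124.
θ = arcsin(0.4124) = 24.357°.

24.4°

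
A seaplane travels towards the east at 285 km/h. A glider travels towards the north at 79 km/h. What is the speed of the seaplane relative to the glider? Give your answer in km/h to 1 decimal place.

295.7 km/h

Taking east as x and north as y: seaplane velocity = (285.000, 0.000) km/h; glider velocity = (0.000, 79.000) km/h.
Velocity of seaplane relative to glider = (285.000, 0.000) − (0.000, 79.000) = (285.000, -79.000) km/h.
Magnitude = |(285.000, -79.000)| = 295.747 km/h.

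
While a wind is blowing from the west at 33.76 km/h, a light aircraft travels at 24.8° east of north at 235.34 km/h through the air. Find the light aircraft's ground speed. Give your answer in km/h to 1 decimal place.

Taking east as x and north as y: velocity relative to the air = (98.714, 213.636) km/h; the air relative to ground = (33.760, 0.000) km/h.
Velocity relative to ground = (98.714, 213.636) + (33.760, 0.000) = (132.474, 213.636) km/h.
Speed = |(132.474, 213.636)| = 251.376 km/h.

251.4 km/h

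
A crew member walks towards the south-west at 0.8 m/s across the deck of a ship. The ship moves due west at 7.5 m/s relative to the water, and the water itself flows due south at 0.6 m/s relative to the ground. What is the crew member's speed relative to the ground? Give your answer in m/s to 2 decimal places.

8.15 m/s

In east/north components (m/s): crew member relative to ship = (-0.566, -0.566); ship relative to water = (-7.500, 0.000); water relative to ground = (0.000, -0.600).
Sum = (-8.066, -1.166) m/s.
Speed = |(-8.066, -1.166)| = 8.149 m/s.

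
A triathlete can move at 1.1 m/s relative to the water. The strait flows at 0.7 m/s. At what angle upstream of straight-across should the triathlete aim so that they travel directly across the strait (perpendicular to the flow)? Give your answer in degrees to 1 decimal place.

39.5°

To cancel the current, the upstream component of the triathlete's velocity must equal the flow: 1.1 sin θ = 0.7.
sin θ = 0.7 / 1.1 = 0.6364.
θ = arcsin(0.6364) = 39.521°.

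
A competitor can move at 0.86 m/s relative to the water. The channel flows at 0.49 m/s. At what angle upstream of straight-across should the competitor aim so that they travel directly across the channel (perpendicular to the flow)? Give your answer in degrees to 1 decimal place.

To cancel the current, the upstream component of the competitor's velocity must equal the flow: 0.86 sin θ = 0.49.
sin θ = 0.49 / 0.86 = 0.5698.
θ = arcsin(0.5698) = 34.734°.

34.7°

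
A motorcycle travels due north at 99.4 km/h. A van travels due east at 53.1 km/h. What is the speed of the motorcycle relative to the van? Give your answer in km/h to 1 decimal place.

112.7 km/h

Taking east as x and north as y: motorcycle velocity = (0.000, 99.400) km/h; van velocity = (53.100, 0.000) km/h.
Velocity of motorcycle relative to van = (0.000, 99.400) − (53.100, 0.000) = (-53.100, 99.400) km/h.
Magnitude = |(-53.100, 99.400)| = 112.694 km/h.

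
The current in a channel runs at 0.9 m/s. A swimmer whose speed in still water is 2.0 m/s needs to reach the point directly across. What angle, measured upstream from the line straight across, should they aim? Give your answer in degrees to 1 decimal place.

To cancel the current, the upstream component of the swimmer's velocity must equal the flow: 2.0 sin θ = 0.9.
sin θ = 0.9 / 2.0 = 0.4500.
θ = arcsin(0.4500) = 26.744°.

26.7°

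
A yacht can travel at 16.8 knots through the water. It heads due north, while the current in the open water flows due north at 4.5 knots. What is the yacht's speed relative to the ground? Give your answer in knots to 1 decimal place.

Taking east as x and north as y: velocity relative to the water = (0.000, 16.800) knots; the water relative to ground = (0.000, 4.500) knots.
Velocity relative to ground = (0.000, 16.800) + (0.000, 4.500) = (0.000, 21.300) knots.
Speed = |(0.000, 21.300)| = 21.300 knots.

21.3 knots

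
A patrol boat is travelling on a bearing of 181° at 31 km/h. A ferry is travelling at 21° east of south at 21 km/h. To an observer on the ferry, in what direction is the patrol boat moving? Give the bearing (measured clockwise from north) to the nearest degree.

Taking east as x and north as y: patrol boat velocity = (-0.541, -30.995) km/h; ferry velocity = (7.526, -19.605) km/h.
Velocity of patrol boat relative to ferry = (-0.541, -30.995) − (7.526, -19.605) = (-8.067, -11.390) km/h.
Bearing = atan2(-8.07, -11.39) = 215.31° clockwise from north.

215°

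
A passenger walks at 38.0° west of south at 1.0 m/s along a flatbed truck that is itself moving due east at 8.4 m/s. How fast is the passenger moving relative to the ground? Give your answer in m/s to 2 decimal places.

7.82 m/s

Taking east as x and north as y: flatbed truck velocity = (8.400, 0.000) m/s; passenger velocity relative to flatbed truck = (-0.616, -0.788) m/s.
Velocity relative to ground = (8.400, 0.000) + (-0.616, -0.788) = (7.784, -0.788) m/s.
Speed = |(7.784, -0.788)| = 7.824 m/s.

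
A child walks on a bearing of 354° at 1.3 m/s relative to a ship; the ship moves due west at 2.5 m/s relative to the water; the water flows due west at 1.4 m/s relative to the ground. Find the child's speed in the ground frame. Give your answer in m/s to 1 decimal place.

4.2 m/s

In east/north components (m/s): child relative to ship = (-0.136, 1.293); ship relative to water = (-2.500, 0.000); water relative to ground = (-1.400, 0.000).
Sum = (-4.036, 1.293) m/s.
Speed = |(-4.036, 1.293)| = 4.238 m/s.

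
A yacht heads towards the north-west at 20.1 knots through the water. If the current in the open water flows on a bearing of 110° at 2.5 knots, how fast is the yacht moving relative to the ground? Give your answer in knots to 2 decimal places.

17.87 knots

Taking east as x and north as y: velocity relative to the water = (-14.213, 14.213) knots; the water relative to ground = (2.349, -0.855) knots.
Velocity relative to ground = (-14.213, 14.213) + (2.349, -0.855) = (-11.864, 13.358) knots.
Speed = |(-11.864, 13.358)| = 17.865 knots.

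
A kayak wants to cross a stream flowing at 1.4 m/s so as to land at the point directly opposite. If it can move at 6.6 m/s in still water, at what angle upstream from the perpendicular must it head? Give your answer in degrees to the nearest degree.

To cancel the current, the upstream component of the kayak's velocity must equal the flow: 6.6 sin θ = 1.4.
sin θ = 1.4 / 6.6 = 0.2121.
θ = arcsin(0.2121) = 12.247°.

12°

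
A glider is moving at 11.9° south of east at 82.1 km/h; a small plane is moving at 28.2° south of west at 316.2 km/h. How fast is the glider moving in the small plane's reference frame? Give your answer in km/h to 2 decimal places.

Taking east as x and north as y: glider velocity = (80.336, -16.929) km/h; small plane velocity = (-278.668, -149.421) km/h.
Velocity of glider relative to small plane = (80.336, -16.929) − (-278.668, -149.421) = (359.004, 132.491) km/h.
Magnitude = |(359.004, 132.491)| = 382.672 km/h.

382.67 km/h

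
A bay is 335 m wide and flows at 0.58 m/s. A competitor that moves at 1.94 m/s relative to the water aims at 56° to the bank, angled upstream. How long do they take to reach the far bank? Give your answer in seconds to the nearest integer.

208 s

The component of the competitor's velocity perpendicular to the bank is 1.94 × sin 56° = 1.608 m/s.
Only the cross-stream component determines the crossing time; the current contributes nothing perpendicular to the bank.
Time = 335 / 1.608 = 208.290 s.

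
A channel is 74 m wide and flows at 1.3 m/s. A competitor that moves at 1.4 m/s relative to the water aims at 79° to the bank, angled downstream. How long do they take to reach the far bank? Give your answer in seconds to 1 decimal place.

53.8 s

The component of the competitor's velocity perpendicular to the bank is 1.4 × sin 79° = 1.374 m/s.
The current is parallel to the bank, so it does not affect the crossing time.
Time = 74 / 1.374 = 53.846 s.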